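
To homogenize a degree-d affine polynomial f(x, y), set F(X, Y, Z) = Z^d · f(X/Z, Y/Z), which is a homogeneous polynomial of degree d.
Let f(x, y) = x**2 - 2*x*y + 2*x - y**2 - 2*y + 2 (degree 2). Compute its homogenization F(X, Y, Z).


F(X, Y, Z) = X**2 - 2*X*Y + 2*X*Z - Y**2 - 2*Y*Z + 2*Z**2

deg(f) = 2.
Substitute x = X/Z, y = Y/Z into f, then multiply by Z^2.
  monomial 1·x^2·y^0 ↦ 1·X^2·Y^0·Z^0.
  monomial -2·x^1·y^1 ↦ -2·X^1·Y^1·Z^0.
  monomial 2·x^1·y^0 ↦ 2·X^1·Y^0·Z^1.
  monomial -1·x^0·y^2 ↦ -1·X^0·Y^2·Z^0.
  monomial -2·x^0·y^1 ↦ -2·X^0·Y^1·Z^1.
  monomial 2·x^0·y^0 ↦ 2·X^0·Y^0·Z^2.
Collecting: F(X, Y, Z) = X**2 - 2*X*Y + 2*X*Z - Y**2 - 2*Y*Z + 2*Z**2.


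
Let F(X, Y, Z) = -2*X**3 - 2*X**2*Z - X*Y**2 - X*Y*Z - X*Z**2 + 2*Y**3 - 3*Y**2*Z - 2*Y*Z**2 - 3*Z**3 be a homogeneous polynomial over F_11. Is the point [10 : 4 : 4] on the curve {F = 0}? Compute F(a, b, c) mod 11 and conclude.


F(10,4,4) ≡ 10 (mod 11); P is NOT on the curve.

Evaluate F(10, 4, 4) term-by-term (mod 11).
  -2*X**3 ↦ -2·1000·1·1 = -2000
  -2*X**2*Z ↦ -2·100·1·4 = -800
  -X*Y**2 ↦ -1·10·16·1 = -160
  -X*Y*Z ↦ -1·10·4·4 = -160
  -X*Z**2 ↦ -1·10·1·16 = -160
  2*Y**3 ↦ 2·1·64·1 = 128
  -3*Y**2*Z ↦ -3·1·16·4 = -192
  -2*Y*Z**2 ↦ -2·1·4·16 = -128
  -3*Z**3 ↦ -3·1·1·64 = -192
Sum: F(10, 4, 4) = (-2000) + (-800) + (-160) + (-160) + (-160) + (128) + (-192) + (-128) + (-192) = -3664.
Reducing mod 11: -3664 ≡ 10 (mod 11).
Since F(a, b, c) ≡ 10 ≠ 0 (mod 11), P does NOT lie on the curve.


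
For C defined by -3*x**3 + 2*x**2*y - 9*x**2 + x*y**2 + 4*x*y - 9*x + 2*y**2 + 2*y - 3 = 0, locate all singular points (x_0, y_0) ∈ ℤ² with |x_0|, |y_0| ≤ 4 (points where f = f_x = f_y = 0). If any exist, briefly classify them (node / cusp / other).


Singular points: {(-1, 0)}; classification: cusp.

Compute partial derivatives:
  f_x = -9*x**2 + 4*x*y - 18*x + y**2 + 4*y - 9.
  f_y = 2*x**2 + 2*x*y + 4*x + 4*y + 2.
Scan x_0 ∈ {−4, ..., 4}. For each x_0, f_y(x_0, y) is a polynomial in y; find its integer roots y ∈ {−4, ..., 4}, then test f_x and f at those candidates.
  x = -4: f_y(-4, y) = 18 - 4*y; no integer root y with |y| ≤ 4.
  x = -3: f_y(-3, y) = 8 - 2*y; vanishes at y ∈ {4}. (-3, 4): f_x = -52 ≠ 0.
  x = -2: f_y(-2, y) = 2; no integer root y with |y| ≤ 4.
  x = -1: f_y(-1, y) = 2*y; vanishes at y ∈ {0}. (-1, 0): f_x = 0, f = 0 — SINGULAR.
  x = 0: f_y(0, y) = 4*y + 2; no integer root y with |y| ≤ 4.
  x = 1: f_y(1, y) = 6*y + 8; no integer root y with |y| ≤ 4.
  x = 2: f_y(2, y) = 8*y + 18; no integer root y with |y| ≤ 4.
  x = 3: f_y(3, y) = 10*y + 32; no integer root y with |y| ≤ 4.
  x = 4: f_y(4, y) = 12*y + 50; no integer root y with |y| ≤ 4.
Only singular point on the grid: (-1, 0).
Classify: substitute x = -1 + u, y = 0 + v and expand: f = -3*u**3 + 2*u**2*v + u*v**2 + v**2.
No constant or linear terms (consistent with a singular point). Quadratic part: v**2. Cubic part: -3*u**3 + 2*u**2*v + u*v**2.
The quadratic part v**2 is a perfect square, so there is a single (double) tangent line v = 0, i.e. y = 0. Restricting the cubic part to that line (v = 0) leaves -3*u**3 ≠ 0, so f is not divisible by v and the branch is v² ≈ 3*u**3 to lowest order — this is a cusp.
Classification: cusp.


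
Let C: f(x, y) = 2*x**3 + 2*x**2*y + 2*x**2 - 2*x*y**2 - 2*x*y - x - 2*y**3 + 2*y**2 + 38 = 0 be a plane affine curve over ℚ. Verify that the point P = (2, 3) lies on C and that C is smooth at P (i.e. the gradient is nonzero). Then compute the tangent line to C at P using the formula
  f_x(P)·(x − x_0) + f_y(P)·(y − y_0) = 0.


Tangent line at P: 31*x - 62*y + 124 = 0.

Step 1: f(2, 3) = 0, so P lies on C.
Step 2: partial derivatives
  f_x(x, y) = 6*x**2 + 4*x*y + 4*x - 2*y**2 - 2*y - 1, f_y(x, y) = 2*x**2 - 4*x*y - 2*x - 6*y**2 + 4*y.
  f_x(P) = 31, f_y(P) = -62 (gradient nonzero, so P is smooth).
Step 3: tangent line at P: 31·(x − 2) + -62·(y − 3) = 0.
Expanding: 31*x - 62*y + 124 = 0.


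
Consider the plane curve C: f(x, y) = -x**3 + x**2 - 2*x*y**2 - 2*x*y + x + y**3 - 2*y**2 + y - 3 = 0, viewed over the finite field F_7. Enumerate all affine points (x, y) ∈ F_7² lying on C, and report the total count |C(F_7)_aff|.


Affine F_7-points: {(0, 5), (0, 6), (1, 3), (2, 4), (4, 1), (5, 0)}; count = 6.

For each of the 49 pairs (x, y) ∈ F_7², evaluate f(x, y) mod 7. Record the zeros.
  x = 0: [0↦4, 1↦4, 2↦6, 3↦2, 4↦5, 5↦0, 6↦0]  zeros at y ∈ {5, 6}
  x = 1: [0↦5, 1↦1, 2↦2, 3↦0, 4↦1, 5↦4, 6↦1]  zeros at y ∈ {3}
  x = 2: [0↦2, 1↦1, 2↦1, 3↦1, 4↦0, 5↦4, 6↦5]  zeros at y ∈ {4}
  x = 3: [0↦3, 1↦5, 2↦4, 3↦6, 4↦3, 5↦1, 6↦6]  zeros at y ∈ ∅
  x = 4: [0↦2, 1↦0, 2↦5, 3↦2, 4↦4, 5↦3, 6↦5]  zeros at y ∈ {1}
  x = 5: [0↦0, 1↦1, 2↦5, 3↦4, 4↦4, 5↦4, 6↦3]  zeros at y ∈ {0}
  x = 6: [0↦5, 1↦2, 2↦5, 3↦6, 4↦4, 5↦5, 6↦1]  zeros at y ∈ ∅
Collecting zeros: affine points = {(0, 5), (0, 6), (1, 3), (2, 4), (4, 1), (5, 0)}.
Total count |C(F_7)_aff| = 6.


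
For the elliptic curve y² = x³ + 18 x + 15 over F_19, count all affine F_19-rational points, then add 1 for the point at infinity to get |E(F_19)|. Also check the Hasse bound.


Affine points = {(3, 1), (3, 18), (6, 4), (6, 15), (7, 3), (7, 16), (8, 5), (8, 14), (10, 6), (10, 13), (11, 9), (11, 10), (14, 3), (14, 16), (17, 3), (17, 16)}; affine count = 16; |E(F_19)| = 17.

Discriminant check: Δ ∝ 4a³ + 27b² = 4·18³ + 27·15² = 4·5832 + 27·225 ≡ 10 (mod 19). Nonzero ⇒ E is nonsingular.
For each x ∈ F_19, compute rhs = x³ + 18·x + 15 mod 19, then count y ∈ F_19 with y² ≡ rhs.
  x = 0: rhs = 15, matching y values: none (0 points).
  x = 1: rhs = 15, matching y values: none (0 points).
  x = 2: rhs = 2, matching y values: none (0 points).
  x = 3: rhs = 1, matching y values: 1, 18 (2 points).
  x = 4: rhs = 18, matching y values: none (0 points).
  x = 5: rhs = 2, matching y values: none (0 points).
  x = 6: rhs = 16, matching y values: 4, 15 (2 points).
  x = 7: rhs = 9, matching y values: 3, 16 (2 points).
  x = 8: rhs = 6, matching y values: 5, 14 (2 points).
  x = 9: rhs = 13, matching y values: none (0 points).
  x = 10: rhs = 17, matching y values: 6, 13 (2 points).
  x = 11: rhs = 5, matching y values: 9, 10 (2 points).
  x = 12: rhs = 2, matching y values: none (0 points).
  x = 13: rhs = 14, matching y values: none (0 points).
  x = 14: rhs = 9, matching y values: 3, 16 (2 points).
  x = 15: rhs = 12, matching y values: none (0 points).
  x = 16: rhs = 10, matching y values: none (0 points).
  x = 17: rhs = 9, matching y values: 3, 16 (2 points).
  x = 18: rhs = 15, matching y values: none (0 points).
Total affine count: 16.
Full point count |E(F_19)| = 16 + 1 = 17.
Hasse bound: |17 − (19+1)| = |-3| = 3 ≤ 2√19 ≈ 8.7178 ✓.


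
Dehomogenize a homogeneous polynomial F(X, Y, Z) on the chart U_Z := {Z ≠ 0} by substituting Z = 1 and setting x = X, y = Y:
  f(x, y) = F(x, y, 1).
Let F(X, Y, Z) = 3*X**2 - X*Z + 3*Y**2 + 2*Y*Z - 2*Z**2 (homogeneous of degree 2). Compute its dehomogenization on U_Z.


f(x, y) = 3*x**2 - x + 3*y**2 + 2*y - 2

On U_Z we set Z = 1. Each monomial c·X^i·Y^j·Z^k in F becomes c·x^i·y^j·1^k = c·x^i·y^j.
Substituting Z = 1: F(X, Y, 1) = 3*x**2 - x + 3*y**2 + 2*y - 2.
Note: deg(f) ≤ deg(F) = 2; strict inequality happens when F is divisible by Z (lost terms).


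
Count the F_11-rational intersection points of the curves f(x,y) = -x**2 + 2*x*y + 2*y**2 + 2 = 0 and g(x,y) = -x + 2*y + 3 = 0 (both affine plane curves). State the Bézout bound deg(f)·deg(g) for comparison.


Common zeros: {(5, 1), (7, 2)}; count = 2; Bézout bound = 2.

deg(f) = 2, deg(g) = 1, so Bézout bound = 2.
Scan x ∈ F_11. For each x, list the y ∈ F_11 with f(x, y) ≡ 0 and those with g(x, y) ≡ 0 (mod 11); the common zeros in that column are the intersection.
  x = 0: f ≡ 0 at y ∈ ∅; g ≡ 0 at y ∈ {4}; common: ∅.
  x = 1: f ≡ 0 at y ∈ ∅; g ≡ 0 at y ∈ {10}; common: ∅.
  x = 2: f ≡ 0 at y ∈ ∅; g ≡ 0 at y ∈ {5}; common: ∅.
  x = 3: f ≡ 0 at y ∈ {9, 10}; g ≡ 0 at y ∈ {0}; common: ∅.
  x = 4: f ≡ 0 at y ∈ {9}; g ≡ 0 at y ∈ {6}; common: ∅.
  x = 5: f ≡ 0 at y ∈ {1, 5}; g ≡ 0 at y ∈ {1}; common: {1}.
  x = 6: f ≡ 0 at y ∈ {6, 10}; g ≡ 0 at y ∈ {7}; common: ∅.
  x = 7: f ≡ 0 at y ∈ {2}; g ≡ 0 at y ∈ {2}; common: {2}.
  x = 8: f ≡ 0 at y ∈ {1, 2}; g ≡ 0 at y ∈ {8}; common: ∅.
  x = 9: f ≡ 0 at y ∈ ∅; g ≡ 0 at y ∈ {3}; common: ∅.
  x = 10: f ≡ 0 at y ∈ ∅; g ≡ 0 at y ∈ {9}; common: ∅.
Collecting: common zeros = {(5, 1), (7, 2)}, so the count is 2.
Comparison with the Bézout bound: 2 ≤ 2 = deg(f)·deg(g), as expected for curves with no common component (the bound is attained).


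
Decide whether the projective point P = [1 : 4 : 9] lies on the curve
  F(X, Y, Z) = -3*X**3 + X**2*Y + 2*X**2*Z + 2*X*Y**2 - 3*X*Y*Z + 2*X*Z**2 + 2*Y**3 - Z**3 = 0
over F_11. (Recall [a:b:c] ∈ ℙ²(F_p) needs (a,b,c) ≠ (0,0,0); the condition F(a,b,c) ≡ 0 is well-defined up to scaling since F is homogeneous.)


F(1,4,9) ≡ 10 (mod 11); P is NOT on the curve.

Evaluate F(1, 4, 9) term-by-term (mod 11).
  -3*X**3 ↦ -3·1·1·1 = -3
  X**2*Y ↦ 1·1·4·1 = 4
  2*X**2*Z ↦ 2·1·1·9 = 18
  2*X*Y**2 ↦ 2·1·16·1 = 32
  -3*X*Y*Z ↦ -3·1·4·9 = -108
  2*X*Z**2 ↦ 2·1·1·81 = 162
  2*Y**3 ↦ 2·1·64·1 = 128
  -Z**3 ↦ -1·1·1·729 = -729
Sum: F(1, 4, 9) = (-3) + (4) + (18) + (32) + (-108) + (162) + (128) + (-729) = -496.
Reducing mod 11: -496 ≡ 10 (mod 11).
Since F(a, b, c) ≡ 10 ≠ 0 (mod 11), P does NOT lie on the curve.


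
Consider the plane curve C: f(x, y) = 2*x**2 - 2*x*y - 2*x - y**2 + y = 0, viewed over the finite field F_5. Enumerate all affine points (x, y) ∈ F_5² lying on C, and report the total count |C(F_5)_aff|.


Affine F_5-points: {(0, 0), (0, 1), (1, 0), (1, 4), (2, 1), (4, 4)}; count = 6.

For each of the 25 pairs (x, y) ∈ F_5², evaluate f(x, y) mod 5. Record the zeros.
  x = 0: [0↦0, 1↦0, 2↦3, 3↦4, 4↦3]  zeros at y ∈ {0, 1}
  x = 1: [0↦0, 1↦3, 2↦4, 3↦3, 4↦0]  zeros at y ∈ {0, 4}
  x = 2: [0↦4, 1↦0, 2↦4, 3↦1, 4↦1]  zeros at y ∈ {1}
  x = 3: [0↦2, 1↦1, 2↦3, 3↦3, 4↦1]  zeros at y ∈ ∅
  x = 4: [0↦4, 1↦1, 2↦1, 3↦4, 4↦0]  zeros at y ∈ {4}
Collecting zeros: affine points = {(0, 0), (0, 1), (1, 0), (1, 4), (2, 1), (4, 4)}.
Total count |C(F_5)_aff| = 6.


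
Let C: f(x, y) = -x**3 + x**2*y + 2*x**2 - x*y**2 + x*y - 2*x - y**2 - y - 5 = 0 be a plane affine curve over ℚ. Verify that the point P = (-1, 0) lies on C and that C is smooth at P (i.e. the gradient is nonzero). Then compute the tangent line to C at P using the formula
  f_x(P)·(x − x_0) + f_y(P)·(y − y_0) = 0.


Tangent line at P: -9*x - y - 9 = 0.

Step 1: f(-1, 0) = 0, so P lies on C.
Step 2: partial derivatives
  f_x(x, y) = -3*x**2 + 2*x*y + 4*x - y**2 + y - 2, f_y(x, y) = x**2 - 2*x*y + x - 2*y - 1.
  f_x(P) = -9, f_y(P) = -1 (gradient nonzero, so P is smooth).
Step 3: tangent line at P: -9·(x − -1) + -1·(y − 0) = 0.
Expanding: -9*x - y - 9 = 0.


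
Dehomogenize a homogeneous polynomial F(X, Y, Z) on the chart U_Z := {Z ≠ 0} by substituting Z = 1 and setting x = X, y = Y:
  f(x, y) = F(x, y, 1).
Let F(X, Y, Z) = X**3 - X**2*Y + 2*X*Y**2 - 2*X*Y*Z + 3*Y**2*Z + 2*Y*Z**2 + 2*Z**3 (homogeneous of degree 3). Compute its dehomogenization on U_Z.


f(x, y) = x**3 - x**2*y + 2*x*y**2 - 2*x*y + 3*y**2 + 2*y + 2

On U_Z we set Z = 1. Each monomial c·X^i·Y^j·Z^k in F becomes c·x^i·y^j·1^k = c·x^i·y^j.
Substituting Z = 1: F(X, Y, 1) = x**3 - x**2*y + 2*x*y**2 - 2*x*y + 3*y**2 + 2*y + 2.
Note: deg(f) ≤ deg(F) = 3; strict inequality happens when F is divisible by Z (lost terms).


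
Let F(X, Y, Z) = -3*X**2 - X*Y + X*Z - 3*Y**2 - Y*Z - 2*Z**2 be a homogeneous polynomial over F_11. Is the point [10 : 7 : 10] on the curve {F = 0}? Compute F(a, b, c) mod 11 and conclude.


F(10,7,10) ≡ 6 (mod 11); P is NOT on the curve.

Evaluate F(10, 7, 10) term-by-term (mod 11).
  -3*X**2 ↦ -3·100·1·1 = -300
  -X*Y ↦ -1·10·7·1 = -70
  X*Z ↦ 1·10·1·10 = 100
  -3*Y**2 ↦ -3·1·49·1 = -147
  -Y*Z ↦ -1·1·7·10 = -70
  -2*Z**2 ↦ -2·1·1·100 = -200
Sum: F(10, 7, 10) = (-300) + (-70) + (100) + (-147) + (-70) + (-200) = -687.
Reducing mod 11: -687 ≡ 6 (mod 11).
Since F(a, b, c) ≡ 6 ≠ 0 (mod 11), P does NOT lie on the curve.


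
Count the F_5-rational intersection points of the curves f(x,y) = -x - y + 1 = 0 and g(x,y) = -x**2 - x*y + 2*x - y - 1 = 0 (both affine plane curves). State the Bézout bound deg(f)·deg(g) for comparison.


Common zeros: {(1, 0)}; count = 1; Bézout bound = 2.

deg(f) = 1, deg(g) = 2, so Bézout bound = 2.
Scan x ∈ F_5. For each x, list the y ∈ F_5 with f(x, y) ≡ 0 and those with g(x, y) ≡ 0 (mod 5); the common zeros in that column are the intersection.
  x = 0: f ≡ 0 at y ∈ {1}; g ≡ 0 at y ∈ {4}; common: ∅.
  x = 1: f ≡ 0 at y ∈ {0}; g ≡ 0 at y ∈ {0}; common: {0}.
  x = 2: f ≡ 0 at y ∈ {4}; g ≡ 0 at y ∈ {3}; common: ∅.
  x = 3: f ≡ 0 at y ∈ {3}; g ≡ 0 at y ∈ {4}; common: ∅.
  x = 4: f ≡ 0 at y ∈ {2}; g ≡ 0 at y ∈ ∅; common: ∅.
Collecting: common zeros = {(1, 0)}, so the count is 1.
Comparison with the Bézout bound: 1 ≤ 2 = deg(f)·deg(g), as expected for curves with no common component (the affine F_5-count falls short of the bound because intersections may lie at infinity, over extension fields, or carry multiplicity).


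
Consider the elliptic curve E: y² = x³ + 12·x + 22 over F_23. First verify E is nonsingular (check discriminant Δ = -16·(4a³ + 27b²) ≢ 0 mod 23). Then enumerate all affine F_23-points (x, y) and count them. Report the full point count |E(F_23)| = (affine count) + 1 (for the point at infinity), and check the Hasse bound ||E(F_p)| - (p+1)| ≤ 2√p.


Affine points = {(1, 9), (1, 14), (2, 10), (2, 13), (3, 4), (3, 19), (5, 0), (7, 9), (7, 14), (8, 3), (8, 20), (9, 10), (9, 13), (11, 6), (11, 17), (12, 10), (12, 13), (13, 11), (13, 12), (14, 6), (14, 17), (15, 9), (15, 14), (16, 3), (16, 20), (19, 5), (19, 18), (21, 6), (21, 17), (22, 3), (22, 20)}; affine count = 31; |E(F_23)| = 32.

Discriminant check: Δ ∝ 4a³ + 27b² = 4·12³ + 27·22² = 4·1728 + 27·484 ≡ 16 (mod 23). Nonzero ⇒ E is nonsingular.
For each x ∈ F_23, compute rhs = x³ + 12·x + 22 mod 23, then count y ∈ F_23 with y² ≡ rhs.
  x = 0: rhs = 22, matching y values: none (0 points).
  x = 1: rhs = 12, matching y values: 9, 14 (2 points).
  x = 2: rhs = 8, matching y values: 10, 13 (2 points).
  x = 3: rhs = 16, matching y values: 4, 19 (2 points).
  x = 4: rhs = 19, matching y values: none (0 points).
  x = 5: rhs = 0, matching y values: 0 (1 points).
  x = 6: rhs = 11, matching y values: none (0 points).
  x = 7: rhs = 12, matching y values: 9, 14 (2 points).
  x = 8: rhs = 9, matching y values: 3, 20 (2 points).
  x = 9: rhs = 8, matching y values: 10, 13 (2 points).
  x = 10: rhs = 15, matching y values: none (0 points).
  x = 11: rhs = 13, matching y values: 6, 17 (2 points).
  x = 12: rhs = 8, matching y values: 10, 13 (2 points).
  x = 13: rhs = 6, matching y values: 11, 12 (2 points).
  x = 14: rhs = 13, matching y values: 6, 17 (2 points).
  x = 15: rhs = 12, matching y values: 9, 14 (2 points).
  x = 16: rhs = 9, matching y values: 3, 20 (2 points).
  x = 17: rhs = 10, matching y values: none (0 points).
  x = 18: rhs = 21, matching y values: none (0 points).
  x = 19: rhs = 2, matching y values: 5, 18 (2 points).
  x = 20: rhs = 5, matching y values: none (0 points).
  x = 21: rhs = 13, matching y values: 6, 17 (2 points).
  x = 22: rhs = 9, matching y values: 3, 20 (2 points).
Total affine count: 31.
Full point count |E(F_23)| = 31 + 1 = 32.
Hasse bound: |32 − (23+1)| = |8| = 8 ≤ 2√23 ≈ 9.5917 ✓.


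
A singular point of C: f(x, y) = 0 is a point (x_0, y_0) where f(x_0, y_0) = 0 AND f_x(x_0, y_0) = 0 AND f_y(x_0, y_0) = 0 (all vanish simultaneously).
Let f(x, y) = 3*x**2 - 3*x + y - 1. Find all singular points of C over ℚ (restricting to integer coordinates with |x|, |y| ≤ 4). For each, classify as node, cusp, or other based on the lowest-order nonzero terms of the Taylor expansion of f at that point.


No singular points in the scanned grid; C is smooth there.

Compute partial derivatives:
  f_x = 6*x - 3.
  f_y = 1.
f_y = 1 is a nonzero constant, so f_y never vanishes: no point (x, y) can satisfy f = f_x = f_y = 0. In particular no (x, y) ∈ {−4, ..., 4}² is singular; the curve is smooth.


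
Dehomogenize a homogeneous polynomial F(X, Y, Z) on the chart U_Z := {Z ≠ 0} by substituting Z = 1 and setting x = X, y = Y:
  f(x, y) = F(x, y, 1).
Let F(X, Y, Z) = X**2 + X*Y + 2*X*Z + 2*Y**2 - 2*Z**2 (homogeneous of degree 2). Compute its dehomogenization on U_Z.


f(x, y) = x**2 + x*y + 2*x + 2*y**2 - 2

On U_Z we set Z = 1. Each monomial c·X^i·Y^j·Z^k in F becomes c·x^i·y^j·1^k = c·x^i·y^j.
Substituting Z = 1: F(X, Y, 1) = x**2 + x*y + 2*x + 2*y**2 - 2.
Note: deg(f) ≤ deg(F) = 2; strict inequality happens when F is divisible by Z (lost terms).


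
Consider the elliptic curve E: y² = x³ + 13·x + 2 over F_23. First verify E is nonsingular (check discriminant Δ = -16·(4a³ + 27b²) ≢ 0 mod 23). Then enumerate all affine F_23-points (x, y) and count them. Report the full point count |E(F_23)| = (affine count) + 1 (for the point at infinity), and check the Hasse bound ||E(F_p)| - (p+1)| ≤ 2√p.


Affine points = {(0, 5), (0, 18), (1, 4), (1, 19), (2, 6), (2, 17), (4, 7), (4, 16), (5, 10), (5, 13), (11, 2), (11, 21), (12, 0), (19, 1), (19, 22)}; affine count = 15; |E(F_23)| = 16.

Discriminant check: Δ ∝ 4a³ + 27b² = 4·13³ + 27·2² = 4·2197 + 27·4 ≡ 18 (mod 23). Nonzero ⇒ E is nonsingular.
For each x ∈ F_23, compute rhs = x³ + 13·x + 2 mod 23, then count y ∈ F_23 with y² ≡ rhs.
  x = 0: rhs = 2, matching y values: 5, 18 (2 points).
  x = 1: rhs = 16, matching y values: 4, 19 (2 points).
  x = 2: rhs = 13, matching y values: 6, 17 (2 points).
  x = 3: rhs = 22, matching y values: none (0 points).
  x = 4: rhs = 3, matching y values: 7, 16 (2 points).
  x = 5: rhs = 8, matching y values: 10, 13 (2 points).
  x = 6: rhs = 20, matching y values: none (0 points).
  x = 7: rhs = 22, matching y values: none (0 points).
  x = 8: rhs = 20, matching y values: none (0 points).
  x = 9: rhs = 20, matching y values: none (0 points).
  x = 10: rhs = 5, matching y values: none (0 points).
  x = 11: rhs = 4, matching y values: 2, 21 (2 points).
  x = 12: rhs = 0, matching y values: 0 (1 points).
  x = 13: rhs = 22, matching y values: none (0 points).
  x = 14: rhs = 7, matching y values: none (0 points).
  x = 15: rhs = 7, matching y values: none (0 points).
  x = 16: rhs = 5, matching y values: none (0 points).
  x = 17: rhs = 7, matching y values: none (0 points).
  x = 18: rhs = 19, matching y values: none (0 points).
  x = 19: rhs = 1, matching y values: 1, 22 (2 points).
  x = 20: rhs = 5, matching y values: none (0 points).
  x = 21: rhs = 14, matching y values: none (0 points).
  x = 22: rhs = 11, matching y values: none (0 points).
Total affine count: 15.
Full point count |E(F_23)| = 15 + 1 = 16.
Hasse bound: |16 − (23+1)| = |-8| = 8 ≤ 2√23 ≈ 9.5917 ✓.


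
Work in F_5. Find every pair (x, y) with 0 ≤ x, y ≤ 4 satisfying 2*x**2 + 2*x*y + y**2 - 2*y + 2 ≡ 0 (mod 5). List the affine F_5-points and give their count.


Affine F_5-points: {(0, 3), (0, 4), (1, 1), (1, 4), (2, 0), (2, 3), (3, 0), (3, 1), (4, 2)}; count = 9.

For each of the 25 pairs (x, y) ∈ F_5², evaluate f(x, y) mod 5. Record the zeros.
  x = 0: [0↦2, 1↦1, 2↦2, 3↦0, 4↦0]  zeros at y ∈ {3, 4}
  x = 1: [0↦4, 1↦0, 2↦3, 3↦3, 4↦0]  zeros at y ∈ {1, 4}
  x = 2: [0↦0, 1↦3, 2↦3, 3↦0, 4↦4]  zeros at y ∈ {0, 3}
  x = 3: [0↦0, 1↦0, 2↦2, 3↦1, 4↦2]  zeros at y ∈ {0, 1}
  x = 4: [0↦4, 1↦1, 2↦0, 3↦1, 4↦4]  zeros at y ∈ {2}
Collecting zeros: affine points = {(0, 3), (0, 4), (1, 1), (1, 4), (2, 0), (2, 3), (3, 0), (3, 1), (4, 2)}.
Total count |C(F_5)_aff| = 9.


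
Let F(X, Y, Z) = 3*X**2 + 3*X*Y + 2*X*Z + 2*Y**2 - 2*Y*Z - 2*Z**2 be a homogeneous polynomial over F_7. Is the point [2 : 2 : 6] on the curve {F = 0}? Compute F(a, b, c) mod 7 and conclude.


F(2,2,6) ≡ 2 (mod 7); P is NOT on the curve.

Evaluate F(2, 2, 6) term-by-term (mod 7).
  3*X**2 ↦ 3·4·1·1 = 12
  3*X*Y ↦ 3·2·2·1 = 12
  2*X*Z ↦ 2·2·1·6 = 24
  2*Y**2 ↦ 2·1·4·1 = 8
  -2*Y*Z ↦ -2·1·2·6 = -24
  -2*Z**2 ↦ -2·1·1·36 = -72
Sum: F(2, 2, 6) = (12) + (12) + (24) + (8) + (-24) + (-72) = -40.
Reducing mod 7: -40 ≡ 2 (mod 7).
Since F(a, b, c) ≡ 2 ≠ 0 (mod 7), P does NOT lie on the curve.


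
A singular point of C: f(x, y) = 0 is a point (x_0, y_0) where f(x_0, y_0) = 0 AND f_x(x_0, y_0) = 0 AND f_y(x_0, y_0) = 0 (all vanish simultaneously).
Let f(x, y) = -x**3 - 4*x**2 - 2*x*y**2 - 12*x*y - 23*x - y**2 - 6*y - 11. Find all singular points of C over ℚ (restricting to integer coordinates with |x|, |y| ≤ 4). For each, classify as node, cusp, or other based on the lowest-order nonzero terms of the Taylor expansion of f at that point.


Singular points: {(-1, -3)}; classification: node.

Compute partial derivatives:
  f_x = -3*x**2 - 8*x - 2*y**2 - 12*y - 23.
  f_y = -4*x*y - 12*x - 2*y - 6.
Scan x_0 ∈ {−4, ..., 4}. For each x_0, f_y(x_0, y) is a polynomial in y; find its integer roots y ∈ {−4, ..., 4}, then test f_x and f at those candidates.
  x = -4: f_y(-4, y) = 14*y + 42; vanishes at y ∈ {-3}. (-4, -3): f_x = -21 ≠ 0.
  x = -3: f_y(-3, y) = 10*y + 30; vanishes at y ∈ {-3}. (-3, -3): f_x = -8 ≠ 0.
  x = -2: f_y(-2, y) = 6*y + 18; vanishes at y ∈ {-3}. (-2, -3): f_x = -1 ≠ 0.
  x = -1: f_y(-1, y) = 2*y + 6; vanishes at y ∈ {-3}. (-1, -3): f_x = 0, f = 0 — SINGULAR.
  x = 0: f_y(0, y) = -2*y - 6; vanishes at y ∈ {-3}. (0, -3): f_x = -5 ≠ 0.
  x = 1: f_y(1, y) = -6*y - 18; vanishes at y ∈ {-3}. (1, -3): f_x = -16 ≠ 0.
  x = 2: f_y(2, y) = -10*y - 30; vanishes at y ∈ {-3}. (2, -3): f_x = -33 ≠ 0.
  x = 3: f_y(3, y) = -14*y - 42; vanishes at y ∈ {-3}. (3, -3): f_x = -56 ≠ 0.
  x = 4: f_y(4, y) = -18*y - 54; vanishes at y ∈ {-3}. (4, -3): f_x = -85 ≠ 0.
Only singular point on the grid: (-1, -3).
Classify: substitute x = -1 + u, y = -3 + v and expand: f = -u**3 - u**2 - 2*u*v**2 + v**2.
No constant or linear terms (consistent with a singular point). Quadratic part: -u**2 + v**2. Cubic part: -u**3 - 2*u*v**2.
The quadratic part v**2 - u**2 = (v − u)(v + u) splits into two distinct linear factors, so there are two distinct tangent lines y − -3 = ±(x − -1) — this is a node (ordinary double point).
Classification: node.


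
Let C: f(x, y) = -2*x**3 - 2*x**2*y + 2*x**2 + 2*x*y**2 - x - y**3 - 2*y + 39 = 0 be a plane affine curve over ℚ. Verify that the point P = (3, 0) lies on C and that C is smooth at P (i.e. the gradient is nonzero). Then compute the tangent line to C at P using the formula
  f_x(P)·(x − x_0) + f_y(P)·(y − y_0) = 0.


Tangent line at P: -43*x - 20*y + 129 = 0.

Step 1: f(3, 0) = 0, so P lies on C.
Step 2: partial derivatives
  f_x(x, y) = -6*x**2 - 4*x*y + 4*x + 2*y**2 - 1, f_y(x, y) = -2*x**2 + 4*x*y - 3*y**2 - 2.
  f_x(P) = -43, f_y(P) = -20 (gradient nonzero, so P is smooth).
Step 3: tangent line at P: -43·(x − 3) + -20·(y − 0) = 0.
Expanding: -43*x - 20*y + 129 = 0.


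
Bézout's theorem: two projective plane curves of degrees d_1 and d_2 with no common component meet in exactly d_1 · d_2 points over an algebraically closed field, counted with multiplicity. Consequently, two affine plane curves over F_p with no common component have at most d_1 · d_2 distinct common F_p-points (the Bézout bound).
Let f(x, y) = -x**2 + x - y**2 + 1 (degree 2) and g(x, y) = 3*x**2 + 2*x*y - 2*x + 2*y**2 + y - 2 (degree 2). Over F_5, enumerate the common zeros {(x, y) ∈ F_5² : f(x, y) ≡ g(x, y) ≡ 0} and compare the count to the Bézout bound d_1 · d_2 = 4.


Common zeros: ∅; count = 0; Bézout bound = 4.

deg(f) = 2, deg(g) = 2, so Bézout bound = 4.
Scan x ∈ F_5. For each x, list the y ∈ F_5 with f(x, y) ≡ 0 and those with g(x, y) ≡ 0 (mod 5); the common zeros in that column are the intersection.
  x = 0: f ≡ 0 at y ∈ {1, 4}; g ≡ 0 at y ∈ ∅; common: ∅.
  x = 1: f ≡ 0 at y ∈ {1, 4}; g ≡ 0 at y ∈ ∅; common: ∅.
  x = 2: f ≡ 0 at y ∈ {2, 3}; g ≡ 0 at y ∈ ∅; common: ∅.
  x = 3: f ≡ 0 at y ∈ {0}; g ≡ 0 at y ∈ ∅; common: ∅.
  x = 4: f ≡ 0 at y ∈ {2, 3}; g ≡ 0 at y ∈ ∅; common: ∅.
Collecting: common zeros = ∅, so the count is 0.
Comparison with the Bézout bound: 0 ≤ 4 = deg(f)·deg(g), as expected for curves with no common component (the affine F_5-count falls short of the bound because intersections may lie at infinity, over extension fields, or carry multiplicity).


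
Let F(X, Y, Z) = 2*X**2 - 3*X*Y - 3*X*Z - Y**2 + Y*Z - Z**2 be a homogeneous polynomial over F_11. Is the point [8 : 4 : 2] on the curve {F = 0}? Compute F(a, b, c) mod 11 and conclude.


F(8,4,2) ≡ 5 (mod 11); P is NOT on the curve.

Evaluate F(8, 4, 2) term-by-term (mod 11).
  2*X**2 ↦ 2·64·1·1 = 128
  -3*X*Y ↦ -3·8·4·1 = -96
  -3*X*Z ↦ -3·8·1·2 = -48
  -Y**2 ↦ -1·1·16·1 = -16
  Y*Z ↦ 1·1·4·2 = 8
  -Z**2 ↦ -1·1·1·4 = -4
Sum: F(8, 4, 2) = (128) + (-96) + (-48) + (-16) + (8) + (-4) = -28.
Reducing mod 11: -28 ≡ 5 (mod 11).
Since F(a, b, c) ≡ 5 ≠ 0 (mod 11), P does NOT lie on the curve.


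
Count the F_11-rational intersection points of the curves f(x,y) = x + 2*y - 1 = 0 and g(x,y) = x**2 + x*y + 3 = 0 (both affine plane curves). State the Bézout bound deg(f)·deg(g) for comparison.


Common zeros: ∅; count = 0; Bézout bound = 2.

deg(f) = 1, deg(g) = 2, so Bézout bound = 2.
Scan x ∈ F_11. For each x, list the y ∈ F_11 with f(x, y) ≡ 0 and those with g(x, y) ≡ 0 (mod 11); the common zeros in that column are the intersection.
  x = 0: f ≡ 0 at y ∈ {6}; g ≡ 0 at y ∈ ∅; common: ∅.
  x = 1: f ≡ 0 at y ∈ {0}; g ≡ 0 at y ∈ {7}; common: ∅.
  x = 2: f ≡ 0 at y ∈ {5}; g ≡ 0 at y ∈ {2}; common: ∅.
  x = 3: f ≡ 0 at y ∈ {10}; g ≡ 0 at y ∈ {7}; common: ∅.
  x = 4: f ≡ 0 at y ∈ {4}; g ≡ 0 at y ∈ {9}; common: ∅.
  x = 5: f ≡ 0 at y ∈ {9}; g ≡ 0 at y ∈ {1}; common: ∅.
  x = 6: f ≡ 0 at y ∈ {3}; g ≡ 0 at y ∈ {10}; common: ∅.
  x = 7: f ≡ 0 at y ∈ {8}; g ≡ 0 at y ∈ {2}; common: ∅.
  x = 8: f ≡ 0 at y ∈ {2}; g ≡ 0 at y ∈ {4}; common: ∅.
  x = 9: f ≡ 0 at y ∈ {7}; g ≡ 0 at y ∈ {9}; common: ∅.
  x = 10: f ≡ 0 at y ∈ {1}; g ≡ 0 at y ∈ {4}; common: ∅.
Collecting: common zeros = ∅, so the count is 0.
Comparison with the Bézout bound: 0 ≤ 2 = deg(f)·deg(g), as expected for curves with no common component (the affine F_11-count falls short of the bound because intersections may lie at infinity, over extension fields, or carry multiplicity).


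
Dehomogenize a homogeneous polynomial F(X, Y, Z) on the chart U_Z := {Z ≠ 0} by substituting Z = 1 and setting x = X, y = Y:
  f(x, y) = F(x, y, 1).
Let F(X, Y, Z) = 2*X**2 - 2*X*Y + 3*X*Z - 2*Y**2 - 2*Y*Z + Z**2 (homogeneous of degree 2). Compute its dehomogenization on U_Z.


f(x, y) = 2*x**2 - 2*x*y + 3*x - 2*y**2 - 2*y + 1

On U_Z we set Z = 1. Each monomial c·X^i·Y^j·Z^k in F becomes c·x^i·y^j·1^k = c·x^i·y^j.
Substituting Z = 1: F(X, Y, 1) = 2*x**2 - 2*x*y + 3*x - 2*y**2 - 2*y + 1.
Note: deg(f) ≤ deg(F) = 2; strict inequality happens when F is divisible by Z (lost terms).


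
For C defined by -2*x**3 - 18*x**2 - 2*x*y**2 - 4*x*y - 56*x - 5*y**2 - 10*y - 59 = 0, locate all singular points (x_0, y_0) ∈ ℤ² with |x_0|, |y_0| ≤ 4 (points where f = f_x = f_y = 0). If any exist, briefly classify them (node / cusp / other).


Singular points: {(-3, -1)}; classification: cusp.

Compute partial derivatives:
  f_x = -6*x**2 - 36*x - 2*y**2 - 4*y - 56.
  f_y = -4*x*y - 4*x - 10*y - 10.
Scan x_0 ∈ {−4, ..., 4}. For each x_0, f_y(x_0, y) is a polynomial in y; find its integer roots y ∈ {−4, ..., 4}, then test f_x and f at those candidates.
  x = -4: f_y(-4, y) = 6*y + 6; vanishes at y ∈ {-1}. (-4, -1): f_x = -6 ≠ 0.
  x = -3: f_y(-3, y) = 2*y + 2; vanishes at y ∈ {-1}. (-3, -1): f_x = 0, f = 0 — SINGULAR.
  x = -2: f_y(-2, y) = -2*y - 2; vanishes at y ∈ {-1}. (-2, -1): f_x = -6 ≠ 0.
  x = -1: f_y(-1, y) = -6*y - 6; vanishes at y ∈ {-1}. (-1, -1): f_x = -24 ≠ 0.
  x = 0: f_y(0, y) = -10*y - 10; vanishes at y ∈ {-1}. (0, -1): f_x = -54 ≠ 0.
  x = 1: f_y(1, y) = -14*y - 14; vanishes at y ∈ {-1}. (1, -1): f_x = -96 ≠ 0.
  x = 2: f_y(2, y) = -18*y - 18; vanishes at y ∈ {-1}. (2, -1): f_x = -150 ≠ 0.
  x = 3: f_y(3, y) = -22*y - 22; vanishes at y ∈ {-1}. (3, -1): f_x = -216 ≠ 0.
  x = 4: f_y(4, y) = -26*y - 26; vanishes at y ∈ {-1}. (4, -1): f_x = -294 ≠ 0.
Only singular point on the grid: (-3, -1).
Classify: substitute x = -3 + u, y = -1 + v and expand: f = -2*u**3 - 2*u*v**2 + v**2.
No constant or linear terms (consistent with a singular point). Quadratic part: v**2. Cubic part: -2*u**3 - 2*u*v**2.
The quadratic part v**2 is a perfect square, so there is a single (double) tangent line v = 0, i.e. y = -1. Restricting the cubic part to that line (v = 0) leaves -2*u**3 ≠ 0, so f is not divisible by v and the branch is v² ≈ 2*u**3 to lowest order — this is a cusp.
Classification: cusp.


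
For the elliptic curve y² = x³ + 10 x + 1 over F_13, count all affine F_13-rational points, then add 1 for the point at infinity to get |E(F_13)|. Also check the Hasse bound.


Affine points = {(0, 1), (0, 12), (1, 5), (1, 8), (2, 4), (2, 9), (4, 1), (4, 12), (6, 2), (6, 11), (9, 1), (9, 12), (10, 3), (10, 10), (11, 5), (11, 8), (12, 4), (12, 9)}; affine count = 18; |E(F_13)| = 19.

Discriminant check: Δ ∝ 4a³ + 27b² = 4·10³ + 27·1² = 4·1000 + 27·1 ≡ 10 (mod 13). Nonzero ⇒ E is nonsingular.
For each x ∈ F_13, compute rhs = x³ + 10·x + 1 mod 13, then count y ∈ F_13 with y² ≡ rhs.
  x = 0: rhs = 1, matching y values: 1, 12 (2 points).
  x = 1: rhs = 12, matching y values: 5, 8 (2 points).
  x = 2: rhs = 3, matching y values: 4, 9 (2 points).
  x = 3: rhs = 6, matching y values: none (0 points).
  x = 4: rhs = 1, matching y values: 1, 12 (2 points).
  x = 5: rhs = 7, matching y values: none (0 points).
  x = 6: rhs = 4, matching y values: 2, 11 (2 points).
  x = 7: rhs = 11, matching y values: none (0 points).
  x = 8: rhs = 8, matching y values: none (0 points).
  x = 9: rhs = 1, matching y values: 1, 12 (2 points).
  x = 10: rhs = 9, matching y values: 3, 10 (2 points).
  x = 11: rhs = 12, matching y values: 5, 8 (2 points).
  x = 12: rhs = 3, matching y values: 4, 9 (2 points).
Total affine count: 18.
Full point count |E(F_13)| = 18 + 1 = 19.
Hasse bound: |19 − (13+1)| = |5| = 5 ≤ 2√13 ≈ 7.2111 ✓.


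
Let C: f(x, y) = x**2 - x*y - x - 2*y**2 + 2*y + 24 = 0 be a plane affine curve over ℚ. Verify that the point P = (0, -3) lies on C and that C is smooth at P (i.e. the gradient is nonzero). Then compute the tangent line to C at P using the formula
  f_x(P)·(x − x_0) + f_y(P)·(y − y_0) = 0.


Tangent line at P: 2*x + 14*y + 42 = 0.

Step 1: f(0, -3) = 0, so P lies on C.
Step 2: partial derivatives
  f_x(x, y) = 2*x - y - 1, f_y(x, y) = -x - 4*y + 2.
  f_x(P) = 2, f_y(P) = 14 (gradient nonzero, so P is smooth).
Step 3: tangent line at P: 2·(x − 0) + 14·(y − -3) = 0.
Expanding: 2*x + 14*y + 42 = 0.


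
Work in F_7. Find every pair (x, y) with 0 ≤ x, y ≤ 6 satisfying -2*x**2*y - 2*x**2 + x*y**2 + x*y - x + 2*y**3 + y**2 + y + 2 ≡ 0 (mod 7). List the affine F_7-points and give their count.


Affine F_7-points: {(0, 6), (5, 3), (6, 3)}; count = 3.

For each of the 49 pairs (x, y) ∈ F_7², evaluate f(x, y) mod 7. Record the zeros.
  x = 0: [0↦2, 1↦6, 2↦3, 3↦5, 4↦3, 5↦2, 6↦0]  zeros at y ∈ {6}
  x = 1: [0↦6, 1↦3, 2↦2, 3↦1, 4↦5, 5↦5, 6↦6]  zeros at y ∈ ∅
  x = 2: [0↦6, 1↦6, 2↦3, 3↦2, 4↦1, 5↦5, 6↦5]  zeros at y ∈ ∅
  x = 3: [0↦2, 1↦1, 2↦6, 3↦1, 4↦5, 5↦2, 6↦4]  zeros at y ∈ ∅
  x = 4: [0↦1, 1↦2, 2↦4, 3↦5, 4↦3, 5↦3, 6↦3]  zeros at y ∈ ∅
  x = 5: [0↦3, 1↦2, 2↦4, 3↦0, 4↦2, 5↦1, 6↦2]  zeros at y ∈ {3}
  x = 6: [0↦1, 1↦1, 2↦6, 3↦0, 4↦2, 5↦3, 6↦1]  zeros at y ∈ {3}
Collecting zeros: affine points = {(0, 6), (5, 3), (6, 3)}.
Total count |C(F_7)_aff| = 3.


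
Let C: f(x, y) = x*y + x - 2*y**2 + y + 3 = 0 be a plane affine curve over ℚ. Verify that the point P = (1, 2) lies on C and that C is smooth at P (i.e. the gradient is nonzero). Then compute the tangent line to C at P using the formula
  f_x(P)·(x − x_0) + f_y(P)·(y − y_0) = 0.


Tangent line at P: 3*x - 6*y + 9 = 0.

Step 1: f(1, 2) = 0, so P lies on C.
Step 2: partial derivatives
  f_x(x, y) = y + 1, f_y(x, y) = x - 4*y + 1.
  f_x(P) = 3, f_y(P) = -6 (gradient nonzero, so P is smooth).
Step 3: tangent line at P: 3·(x − 1) + -6·(y − 2) = 0.
Expanding: 3*x - 6*y + 9 = 0.


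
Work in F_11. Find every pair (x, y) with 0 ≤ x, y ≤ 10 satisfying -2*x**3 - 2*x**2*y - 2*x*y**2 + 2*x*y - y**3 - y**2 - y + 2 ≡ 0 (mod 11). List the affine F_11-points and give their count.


Affine F_11-points: {(1, 0), (1, 2), (1, 6), (2, 6), (4, 2), (6, 4), (6, 7), (6, 9), (10, 5), (10, 8), (10, 10)}; count = 11.

For each of the 121 pairs (x, y) ∈ F_11², evaluate f(x, y) mod 11. Record the zeros.
  x = 0: [0↦2, 1↦10, 2↦10, 3↦7, 4↦6, 5↦1, 6↦8, 7↦10, 8↦1, 9↦8, 10↦3]  zeros at y ∈ ∅
  x = 1: [0↦0, 1↦6, 2↦0, 3↦9, 4↦5, 5↦4, 6↦0, 7↦9, 8↦3, 9↦9, 10↦10]  zeros at y ∈ {0, 2, 6}
  x = 2: [0↦8, 1↦8, 2↦3, 3↦9, 4↦9, 5↦8, 6↦0, 7↦1, 8↦5, 9↦6, 10↦9]  zeros at y ∈ {6}
  x = 3: [0↦3, 1↦4, 2↦7, 3↦6, 4↦6, 5↦1, 6↦7, 7↦7, 8↦6, 9↦9, 10↦10]  zeros at y ∈ ∅
  x = 4: [0↦6, 1↦4, 2↦0, 3↦10, 4↦6, 5↦4, 6↦9, 7↦4, 8↦5, 9↦6, 10↦1]  zeros at y ∈ {2}
  x = 5: [0↦5, 1↦7, 2↦3, 3↦9, 4↦8, 5↦5, 6↦5, 7↦2, 8↦1, 9↦7, 10↦3]  zeros at y ∈ ∅
  x = 6: [0↦10, 1↦1, 2↦4, 3↦2, 4↦0, 5↦3, 6↦5, 7↦0, 8↦4, 9↦0, 10↦4]  zeros at y ∈ {4, 7, 9}
  x = 7: [0↦9, 1↦7, 2↦2, 3↦10, 4↦3, 5↦8, 6↦8, 7↦8, 8↦2, 9↦6, 10↦3]  zeros at y ∈ ∅
  x = 8: [0↦1, 1↦2, 2↦7, 3↦10, 4↦5, 5↦8, 6↦2, 7↦3, 8↦5, 9↦2, 10↦10]  zeros at y ∈ ∅
  x = 9: [0↦7, 1↦7, 2↦7, 3↦1, 4↦5, 5↦2, 6↦8, 7↦6, 8↦1, 9↦9, 10↦2]  zeros at y ∈ ∅
  x = 10: [0↦4, 1↦10, 2↦1, 3↦4, 4↦2, 5↦0, 6↦3, 7↦5, 8↦0, 9↦4, 10↦0]  zeros at y ∈ {5, 8, 10}
Collecting zeros: affine points = {(1, 0), (1, 2), (1, 6), (2, 6), (4, 2), (6, 4), (6, 7), (6, 9), (10, 5), (10, 8), (10, 10)}.
Total count |C(F_11)_aff| = 11.


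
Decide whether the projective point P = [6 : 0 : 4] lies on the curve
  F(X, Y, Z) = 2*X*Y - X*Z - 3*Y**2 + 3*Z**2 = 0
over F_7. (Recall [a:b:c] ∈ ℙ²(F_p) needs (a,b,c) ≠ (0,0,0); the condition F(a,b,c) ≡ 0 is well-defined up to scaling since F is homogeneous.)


F(6,0,4) ≡ 3 (mod 7); P is NOT on the curve.

Evaluate F(6, 0, 4) term-by-term (mod 7).
  2*X*Y ↦ 2·6·0·1 = 0
  -X*Z ↦ -1·6·1·4 = -24
  -3*Y**2 ↦ -3·1·0·1 = 0
  3*Z**2 ↦ 3·1·1·16 = 48
Sum: F(6, 0, 4) = (0) + (-24) + (0) + (48) = 24.
Reducing mod 7: 24 ≡ 3 (mod 7).
Since F(a, b, c) ≡ 3 ≠ 0 (mod 7), P does NOT lie on the curve.


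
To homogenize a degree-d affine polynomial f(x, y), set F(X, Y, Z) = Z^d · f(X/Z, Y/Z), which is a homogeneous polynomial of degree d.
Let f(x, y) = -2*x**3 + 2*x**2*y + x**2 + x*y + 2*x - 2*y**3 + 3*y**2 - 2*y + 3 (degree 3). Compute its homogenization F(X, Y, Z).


F(X, Y, Z) = -2*X**3 + 2*X**2*Y + X**2*Z + X*Y*Z + 2*X*Z**2 - 2*Y**3 + 3*Y**2*Z - 2*Y*Z**2 + 3*Z**3

deg(f) = 3.
Substitute x = X/Z, y = Y/Z into f, then multiply by Z^3.
  monomial -2·x^3·y^0 ↦ -2·X^3·Y^0·Z^0.
  monomial 2·x^2·y^1 ↦ 2·X^2·Y^1·Z^0.
  monomial 1·x^2·y^0 ↦ 1·X^2·Y^0·Z^1.
  monomial 1·x^1·y^1 ↦ 1·X^1·Y^1·Z^1.
  monomial 2·x^1·y^0 ↦ 2·X^1·Y^0·Z^2.
  monomial -2·x^0·y^3 ↦ -2·X^0·Y^3·Z^0.
  monomial 3·x^0·y^2 ↦ 3·X^0·Y^2·Z^1.
  monomial -2·x^0·y^1 ↦ -2·X^0·Y^1·Z^2.
  monomial 3·x^0·y^0 ↦ 3·X^0·Y^0·Z^3.
Collecting: F(X, Y, Z) = -2*X**3 + 2*X**2*Y + X**2*Z + X*Y*Z + 2*X*Z**2 - 2*Y**3 + 3*Y**2*Z - 2*Y*Z**2 + 3*Z**3.


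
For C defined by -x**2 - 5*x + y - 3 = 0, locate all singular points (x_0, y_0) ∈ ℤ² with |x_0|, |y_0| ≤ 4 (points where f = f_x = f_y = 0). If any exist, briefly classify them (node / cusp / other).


No singular points in the scanned grid; C is smooth there.

Compute partial derivatives:
  f_x = -2*x - 5.
  f_y = 1.
f_y = 1 is a nonzero constant, so f_y never vanishes: no point (x, y) can satisfy f = f_x = f_y = 0. In particular no (x, y) ∈ {−4, ..., 4}² is singular; the curve is smooth.


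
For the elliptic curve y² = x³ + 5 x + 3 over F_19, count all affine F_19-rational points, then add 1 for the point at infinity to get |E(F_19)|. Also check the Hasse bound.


Affine points = {(1, 3), (1, 16), (3, 8), (3, 11), (4, 7), (4, 12), (5, 1), (5, 18), (7, 1), (7, 18), (8, 2), (8, 17), (9, 6), (9, 13), (12, 9), (12, 10), (13, 2), (13, 17), (14, 9), (14, 10), (17, 2), (17, 17), (18, 4), (18, 15)}; affine count = 24; |E(F_19)| = 25.

Discriminant check: Δ ∝ 4a³ + 27b² = 4·5³ + 27·3² = 4·125 + 27·9 ≡ 2 (mod 19). Nonzero ⇒ E is nonsingular.
For each x ∈ F_19, compute rhs = x³ + 5·x + 3 mod 19, then count y ∈ F_19 with y² ≡ rhs.
  x = 0: rhs = 3, matching y values: none (0 points).
  x = 1: rhs = 9, matching y values: 3, 16 (2 points).
  x = 2: rhs = 2, matching y values: none (0 points).
  x = 3: rhs = 7, matching y values: 8, 11 (2 points).
  x = 4: rhs = 11, matching y values: 7, 12 (2 points).
  x = 5: rhs = 1, matching y values: 1, 18 (2 points).
  x = 6: rhs = 2, matching y values: none (0 points).
  x = 7: rhs = 1, matching y values: 1, 18 (2 points).
  x = 8: rhs = 4, matching y values: 2, 17 (2 points).
  x = 9: rhs = 17, matching y values: 6, 13 (2 points).
  x = 10: rhs = 8, matching y values: none (0 points).
  x = 11: rhs = 2, matching y values: none (0 points).
  x = 12: rhs = 5, matching y values: 9, 10 (2 points).
  x = 13: rhs = 4, matching y values: 2, 17 (2 points).
  x = 14: rhs = 5, matching y values: 9, 10 (2 points).
  x = 15: rhs = 14, matching y values: none (0 points).
  x = 16: rhs = 18, matching y values: none (0 points).
  x = 17: rhs = 4, matching y values: 2, 17 (2 points).
  x = 18: rhs = 16, matching y values: 4, 15 (2 points).
Total affine count: 24.
Full point count |E(F_19)| = 24 + 1 = 25.
Hasse bound: |25 − (19+1)| = |5| = 5 ≤ 2√19 ≈ 8.7178 ✓.


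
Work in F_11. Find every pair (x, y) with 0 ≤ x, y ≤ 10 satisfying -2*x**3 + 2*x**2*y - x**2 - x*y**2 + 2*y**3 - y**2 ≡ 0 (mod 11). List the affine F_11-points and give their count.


Affine F_11-points: {(0, 0), (0, 6), (2, 2), (2, 6), (2, 10), (5, 0), (6, 5), (7, 8), (7, 9), (9, 3), (9, 6), (9, 7)}; count = 12.

For each of the 121 pairs (x, y) ∈ F_11², evaluate f(x, y) mod 11. Record the zeros.
  x = 0: [0↦0, 1↦1, 2↦1, 3↦1, 4↦2, 5↦5, 6↦0, 7↦10, 8↦3, 9↦2, 10↦8]  zeros at y ∈ {0, 6}
  x = 1: [0↦8, 1↦10, 2↦9, 3↦6, 4↦2, 5↦9, 6↦6, 7↦5, 8↦7, 9↦2, 10↦2]  zeros at y ∈ ∅
  x = 2: [0↦2, 1↦9, 2↦0, 3↦9, 4↦4, 5↦8, 6↦0, 7↦3, 8↦7, 9↦2, 10↦0]  zeros at y ∈ {2, 6, 10}
  x = 3: [0↦3, 1↦8, 2↦6, 3↦9, 4↦7, 5↦1, 6↦3, 7↦3, 8↦2, 9↦1, 10↦1]  zeros at y ∈ ∅
  x = 4: [0↦10, 1↦6, 2↦4, 3↦5, 4↦10, 5↦9, 6↦3, 7↦4, 8↦2, 9↦9, 10↦4]  zeros at y ∈ ∅
  x = 5: [0↦0, 1↦2, 2↦4, 3↦7, 4↦1, 5↦9, 6↦10, 7↦5, 8↦6, 9↦3, 10↦8]  zeros at y ∈ {0}
  x = 6: [0↦5, 1↦6, 2↦5, 3↦3, 4↦1, 5↦0, 6↦1, 7↦5, 8↦2, 9↦4, 10↦1]  zeros at y ∈ {5}
  x = 7: [0↦2, 1↦6, 2↦6, 3↦3, 4↦9, 5↦3, 6↦8, 7↦3, 8↦0, 9↦0, 10↦4]  zeros at y ∈ {8, 9}
  x = 8: [0↦1, 1↦1, 2↦6, 3↦6, 4↦2, 5↦6, 6↦8, 7↦9, 8↦10, 9↦1, 10↦5]  zeros at y ∈ ∅
  x = 9: [0↦1, 1↦1, 2↦4, 3↦0, 4↦1, 5↦8, 6↦0, 7↦0, 8↦9, 9↦6, 10↦3]  zeros at y ∈ {3, 6, 7}
  x = 10: [0↦1, 1↦5, 2↦10, 3↦6, 4↦5, 5↦8, 6↦5, 7↦8, 8↦7, 9↦3, 10↦8]  zeros at y ∈ ∅
Collecting zeros: affine points = {(0, 0), (0, 6), (2, 2), (2, 6), (2, 10), (5, 0), (6, 5), (7, 8), (7, 9), (9, 3), (9, 6), (9, 7)}.
Total count |C(F_11)_aff| = 12.
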